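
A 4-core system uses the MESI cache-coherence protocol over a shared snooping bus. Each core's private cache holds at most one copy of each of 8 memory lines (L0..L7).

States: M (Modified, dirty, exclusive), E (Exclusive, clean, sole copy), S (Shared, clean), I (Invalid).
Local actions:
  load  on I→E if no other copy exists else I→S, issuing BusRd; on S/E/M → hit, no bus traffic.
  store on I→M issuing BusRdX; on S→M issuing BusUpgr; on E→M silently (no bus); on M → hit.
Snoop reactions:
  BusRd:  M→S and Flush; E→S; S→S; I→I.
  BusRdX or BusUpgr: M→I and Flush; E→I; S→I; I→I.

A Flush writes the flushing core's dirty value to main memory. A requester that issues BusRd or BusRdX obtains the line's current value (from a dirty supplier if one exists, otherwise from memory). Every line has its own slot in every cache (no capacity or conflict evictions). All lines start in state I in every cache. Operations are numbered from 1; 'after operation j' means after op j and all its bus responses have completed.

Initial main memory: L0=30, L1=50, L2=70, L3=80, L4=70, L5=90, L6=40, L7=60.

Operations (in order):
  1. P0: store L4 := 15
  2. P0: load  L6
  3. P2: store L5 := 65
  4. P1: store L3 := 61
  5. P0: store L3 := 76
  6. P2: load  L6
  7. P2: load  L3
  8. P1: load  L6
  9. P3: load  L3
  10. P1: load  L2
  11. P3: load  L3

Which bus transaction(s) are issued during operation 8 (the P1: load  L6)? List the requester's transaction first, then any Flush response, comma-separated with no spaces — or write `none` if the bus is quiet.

bus = BusRd

[1] P0: store L4 := 15 | P0:M(15), P1:I, P2:I, P3:I | bus: BusRdX
[2] P0: load  L6 | P0:E(40), P1:I, P2:I, P3:I | bus: BusRd
[3] P2: store L5 := 65 | P0:I, P1:I, P2:M(65), P3:I | bus: BusRdX
[4] P1: store L3 := 61 | P0:I, P1:M(61), P2:I, P3:I | bus: BusRdX
[5] P0: store L3 := 76 | P0:M(76), P1:I, P2:I, P3:I | bus: BusRdX,Flush
[6] P2: load  L6 | P0:S(40), P1:I, P2:S(40), P3:I | bus: BusRd
[7] P2: load  L3 | P0:S(76), P1:I, P2:S(76), P3:I | bus: BusRd,Flush
[8] P1: load  L6 | P0:S(40), P1:S(40), P2:S(40), P3:I | bus: BusRd
[9] P3: load  L3 | P0:S(76), P1:I, P2:S(76), P3:S(76) | bus: BusRd
[10] P1: load  L2 | P0:I, P1:E(70), P2:I, P3:I | bus: BusRd
[11] P3: load  L3 | P0:S(76), P1:I, P2:S(76), P3:S(76) | bus: none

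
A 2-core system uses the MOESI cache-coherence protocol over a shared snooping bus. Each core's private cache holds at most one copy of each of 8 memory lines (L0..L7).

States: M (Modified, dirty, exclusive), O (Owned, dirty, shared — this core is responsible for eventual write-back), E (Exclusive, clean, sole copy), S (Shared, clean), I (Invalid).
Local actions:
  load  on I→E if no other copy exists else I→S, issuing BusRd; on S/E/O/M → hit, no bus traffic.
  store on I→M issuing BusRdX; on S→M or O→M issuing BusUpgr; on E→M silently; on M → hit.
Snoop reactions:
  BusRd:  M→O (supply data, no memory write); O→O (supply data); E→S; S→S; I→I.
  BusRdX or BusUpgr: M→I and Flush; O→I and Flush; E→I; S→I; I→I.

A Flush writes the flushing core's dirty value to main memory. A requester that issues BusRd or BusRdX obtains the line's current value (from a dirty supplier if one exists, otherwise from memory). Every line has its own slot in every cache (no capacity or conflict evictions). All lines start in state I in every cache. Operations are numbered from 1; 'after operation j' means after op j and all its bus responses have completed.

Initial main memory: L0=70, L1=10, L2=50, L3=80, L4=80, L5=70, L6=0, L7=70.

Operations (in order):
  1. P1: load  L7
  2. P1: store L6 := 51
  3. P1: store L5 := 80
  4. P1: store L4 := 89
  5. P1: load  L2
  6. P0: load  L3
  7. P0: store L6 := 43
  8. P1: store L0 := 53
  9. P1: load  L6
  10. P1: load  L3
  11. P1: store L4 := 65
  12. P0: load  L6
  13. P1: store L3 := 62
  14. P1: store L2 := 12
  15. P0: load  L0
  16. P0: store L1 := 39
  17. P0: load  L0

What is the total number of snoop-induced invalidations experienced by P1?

step 1: P1: load  L7  ⟶  IE  (L7)  txn=BusRd  M[L7]=70
step 2: P1: store L6 := 51  ⟶  IM  (L6)  txn=BusRdX  M[L6]=0
step 3: P1: store L5 := 80  ⟶  IM  (L5)  txn=BusRdX  M[L5]=70
step 4: P1: store L4 := 89  ⟶  IM  (L4)  txn=BusRdX  M[L4]=80
step 5: P1: load  L2  ⟶  IE  (L2)  txn=BusRd  M[L2]=50
step 6: P0: load  L3  ⟶  EI  (L3)  txn=BusRd  M[L3]=80
step 7: P0: store L6 := 43  ⟶  MI  (L6)  txn=BusRdX+Flush  M[L6]=51
step 8: P1: store L0 := 53  ⟶  IM  (L0)  txn=BusRdX  M[L0]=70
step 9: P1: load  L6  ⟶  OS  (L6)  txn=BusRd  M[L6]=51
step 10: P1: load  L3  ⟶  SS  (L3)  txn=BusRd  M[L3]=80
step 11: P1: store L4 := 65  ⟶  IM  (L4)  txn=∅  M[L4]=80
step 12: P0: load  L6  ⟶  OS  (L6)  txn=∅  M[L6]=51
step 13: P1: store L3 := 62  ⟶  IM  (L3)  txn=BusUpgr  M[L3]=80
step 14: P1: store L2 := 12  ⟶  IM  (L2)  txn=∅  M[L2]=50
step 15: P0: load  L0  ⟶  SO  (L0)  txn=BusRd  M[L0]=70
step 16: P0: store L1 := 39  ⟶  MI  (L1)  txn=BusRdX  M[L1]=10
step 17: P0: load  L0  ⟶  SO  (L0)  txn=∅  M[L0]=70

invalidations = 1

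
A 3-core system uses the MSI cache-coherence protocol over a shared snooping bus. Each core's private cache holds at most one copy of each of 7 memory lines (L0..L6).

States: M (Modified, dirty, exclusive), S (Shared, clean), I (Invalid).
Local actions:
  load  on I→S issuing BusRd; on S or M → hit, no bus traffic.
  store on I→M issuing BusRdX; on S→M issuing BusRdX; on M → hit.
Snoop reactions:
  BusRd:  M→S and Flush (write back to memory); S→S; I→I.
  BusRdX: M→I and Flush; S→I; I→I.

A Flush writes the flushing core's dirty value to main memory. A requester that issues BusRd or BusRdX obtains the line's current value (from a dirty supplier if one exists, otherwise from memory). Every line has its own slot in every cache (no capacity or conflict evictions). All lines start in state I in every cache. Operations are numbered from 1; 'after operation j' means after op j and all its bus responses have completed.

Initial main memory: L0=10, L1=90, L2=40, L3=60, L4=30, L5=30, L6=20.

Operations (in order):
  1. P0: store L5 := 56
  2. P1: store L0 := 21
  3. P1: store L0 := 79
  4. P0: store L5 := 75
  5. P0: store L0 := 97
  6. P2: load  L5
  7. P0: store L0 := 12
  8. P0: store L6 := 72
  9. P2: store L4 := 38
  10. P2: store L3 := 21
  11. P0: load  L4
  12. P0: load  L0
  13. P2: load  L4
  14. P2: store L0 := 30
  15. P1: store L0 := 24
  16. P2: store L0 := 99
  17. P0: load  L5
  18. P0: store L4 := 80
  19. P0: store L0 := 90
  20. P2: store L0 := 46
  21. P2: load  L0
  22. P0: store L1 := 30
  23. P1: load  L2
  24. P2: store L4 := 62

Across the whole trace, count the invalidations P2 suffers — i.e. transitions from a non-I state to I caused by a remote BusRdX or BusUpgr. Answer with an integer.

invalidations = 3

step 1: P0: store L5 := 56  ⟶  MII  (L5)  txn=BusRdX  M[L5]=30
step 2: P1: store L0 := 21  ⟶  IMI  (L0)  txn=BusRdX  M[L0]=10
step 3: P1: store L0 := 79  ⟶  IMI  (L0)  txn=∅  M[L0]=10
step 4: P0: store L5 := 75  ⟶  MII  (L5)  txn=∅  M[L5]=30
step 5: P0: store L0 := 97  ⟶  MII  (L0)  txn=BusRdX+Flush  M[L0]=79
step 6: P2: load  L5  ⟶  SIS  (L5)  txn=BusRd+Flush  M[L5]=75
step 7: P0: store L0 := 12  ⟶  MII  (L0)  txn=∅  M[L0]=79
step 8: P0: store L6 := 72  ⟶  MII  (L6)  txn=BusRdX  M[L6]=20
step 9: P2: store L4 := 38  ⟶  IIM  (L4)  txn=BusRdX  M[L4]=30
step 10: P2: store L3 := 21  ⟶  IIM  (L3)  txn=BusRdX  M[L3]=60
step 11: P0: load  L4  ⟶  SIS  (L4)  txn=BusRd+Flush  M[L4]=38
step 12: P0: load  L0  ⟶  MII  (L0)  txn=∅  M[L0]=79
step 13: P2: load  L4  ⟶  SIS  (L4)  txn=∅  M[L4]=38
step 14: P2: store L0 := 30  ⟶  IIM  (L0)  txn=BusRdX+Flush  M[L0]=12
step 15: P1: store L0 := 24  ⟶  IMI  (L0)  txn=BusRdX+Flush  M[L0]=30
step 16: P2: store L0 := 99  ⟶  IIM  (L0)  txn=BusRdX+Flush  M[L0]=24
step 17: P0: load  L5  ⟶  SIS  (L5)  txn=∅  M[L5]=75
step 18: P0: store L4 := 80  ⟶  MII  (L4)  txn=BusRdX  M[L4]=38
step 19: P0: store L0 := 90  ⟶  MII  (L0)  txn=BusRdX+Flush  M[L0]=99
step 20: P2: store L0 := 46  ⟶  IIM  (L0)  txn=BusRdX+Flush  M[L0]=90
step 21: P2: load  L0  ⟶  IIM  (L0)  txn=∅  M[L0]=90
step 22: P0: store L1 := 30  ⟶  MII  (L1)  txn=BusRdX  M[L1]=90
step 23: P1: load  L2  ⟶  ISI  (L2)  txn=BusRd  M[L2]=40
step 24: P2: store L4 := 62  ⟶  IIM  (L4)  txn=BusRdX+Flush  M[L4]=80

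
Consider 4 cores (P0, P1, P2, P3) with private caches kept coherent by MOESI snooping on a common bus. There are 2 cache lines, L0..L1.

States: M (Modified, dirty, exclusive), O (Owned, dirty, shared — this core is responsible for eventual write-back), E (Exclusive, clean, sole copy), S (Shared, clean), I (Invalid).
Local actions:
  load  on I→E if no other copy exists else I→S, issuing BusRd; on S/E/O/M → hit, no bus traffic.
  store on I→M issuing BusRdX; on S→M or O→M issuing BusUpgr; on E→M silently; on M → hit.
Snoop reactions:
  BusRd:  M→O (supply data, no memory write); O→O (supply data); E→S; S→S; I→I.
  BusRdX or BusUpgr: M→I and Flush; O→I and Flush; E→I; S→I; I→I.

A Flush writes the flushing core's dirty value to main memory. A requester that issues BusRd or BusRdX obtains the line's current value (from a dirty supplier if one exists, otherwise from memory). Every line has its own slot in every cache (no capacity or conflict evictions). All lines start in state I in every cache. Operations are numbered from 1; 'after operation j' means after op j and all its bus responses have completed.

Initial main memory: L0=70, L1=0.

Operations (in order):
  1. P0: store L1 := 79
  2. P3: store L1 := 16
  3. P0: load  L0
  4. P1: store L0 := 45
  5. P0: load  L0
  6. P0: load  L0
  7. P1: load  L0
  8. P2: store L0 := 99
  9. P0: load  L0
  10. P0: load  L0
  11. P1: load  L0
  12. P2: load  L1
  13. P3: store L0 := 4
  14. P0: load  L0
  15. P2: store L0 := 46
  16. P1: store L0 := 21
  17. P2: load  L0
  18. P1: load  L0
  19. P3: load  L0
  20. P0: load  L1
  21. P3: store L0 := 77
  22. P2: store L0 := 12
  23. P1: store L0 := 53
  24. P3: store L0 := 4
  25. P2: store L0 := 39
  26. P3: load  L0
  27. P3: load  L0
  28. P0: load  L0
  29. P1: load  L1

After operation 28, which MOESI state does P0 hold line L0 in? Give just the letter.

state = S

step 1: P0: store L1 := 79  ⟶  MIII  (L1)  txn=BusRdX  M[L1]=0
step 2: P3: store L1 := 16  ⟶  IIIM  (L1)  txn=BusRdX+Flush  M[L1]=79
step 3: P0: load  L0  ⟶  EIII  (L0)  txn=BusRd  M[L0]=70
step 4: P1: store L0 := 45  ⟶  IMII  (L0)  txn=BusRdX  M[L0]=70
step 5: P0: load  L0  ⟶  SOII  (L0)  txn=BusRd  M[L0]=70
step 6: P0: load  L0  ⟶  SOII  (L0)  txn=∅  M[L0]=70
step 7: P1: load  L0  ⟶  SOII  (L0)  txn=∅  M[L0]=70
step 8: P2: store L0 := 99  ⟶  IIMI  (L0)  txn=BusRdX+Flush  M[L0]=45
step 9: P0: load  L0  ⟶  SIOI  (L0)  txn=BusRd  M[L0]=45
step 10: P0: load  L0  ⟶  SIOI  (L0)  txn=∅  M[L0]=45
step 11: P1: load  L0  ⟶  SSOI  (L0)  txn=BusRd  M[L0]=45
step 12: P2: load  L1  ⟶  IISO  (L1)  txn=BusRd  M[L1]=79
step 13: P3: store L0 := 4  ⟶  IIIM  (L0)  txn=BusRdX+Flush  M[L0]=99
step 14: P0: load  L0  ⟶  SIIO  (L0)  txn=BusRd  M[L0]=99
step 15: P2: store L0 := 46  ⟶  IIMI  (L0)  txn=BusRdX+Flush  M[L0]=4
step 16: P1: store L0 := 21  ⟶  IMII  (L0)  txn=BusRdX+Flush  M[L0]=46
step 17: P2: load  L0  ⟶  IOSI  (L0)  txn=BusRd  M[L0]=46
step 18: P1: load  L0  ⟶  IOSI  (L0)  txn=∅  M[L0]=46
step 19: P3: load  L0  ⟶  IOSS  (L0)  txn=BusRd  M[L0]=46
step 20: P0: load  L1  ⟶  SISO  (L1)  txn=BusRd  M[L1]=79
step 21: P3: store L0 := 77  ⟶  IIIM  (L0)  txn=BusUpgr+Flush  M[L0]=21
step 22: P2: store L0 := 12  ⟶  IIMI  (L0)  txn=BusRdX+Flush  M[L0]=77
step 23: P1: store L0 := 53  ⟶  IMII  (L0)  txn=BusRdX+Flush  M[L0]=12
step 24: P3: store L0 := 4  ⟶  IIIM  (L0)  txn=BusRdX+Flush  M[L0]=53
step 25: P2: store L0 := 39  ⟶  IIMI  (L0)  txn=BusRdX+Flush  M[L0]=4
step 26: P3: load  L0  ⟶  IIOS  (L0)  txn=BusRd  M[L0]=4
step 27: P3: load  L0  ⟶  IIOS  (L0)  txn=∅  M[L0]=4
step 28: P0: load  L0  ⟶  SIOS  (L0)  txn=BusRd  M[L0]=4
step 29: P1: load  L1  ⟶  SSSO  (L1)  txn=BusRd  M[L1]=79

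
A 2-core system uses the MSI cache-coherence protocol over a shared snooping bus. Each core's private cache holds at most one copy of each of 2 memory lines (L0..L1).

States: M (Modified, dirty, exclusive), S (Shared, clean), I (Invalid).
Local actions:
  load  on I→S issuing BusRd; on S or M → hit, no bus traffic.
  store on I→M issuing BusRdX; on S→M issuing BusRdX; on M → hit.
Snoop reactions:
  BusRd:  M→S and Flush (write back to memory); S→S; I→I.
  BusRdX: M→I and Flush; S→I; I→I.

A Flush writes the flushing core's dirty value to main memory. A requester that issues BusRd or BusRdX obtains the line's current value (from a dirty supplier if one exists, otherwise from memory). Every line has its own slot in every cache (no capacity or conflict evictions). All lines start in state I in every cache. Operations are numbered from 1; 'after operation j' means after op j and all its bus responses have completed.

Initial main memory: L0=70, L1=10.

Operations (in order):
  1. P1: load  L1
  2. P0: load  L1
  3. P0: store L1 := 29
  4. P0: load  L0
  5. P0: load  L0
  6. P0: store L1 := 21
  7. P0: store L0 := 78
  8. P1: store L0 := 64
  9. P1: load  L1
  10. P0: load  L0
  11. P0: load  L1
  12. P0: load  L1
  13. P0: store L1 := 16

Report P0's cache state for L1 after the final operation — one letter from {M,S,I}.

state = M

[1] P1: load  L1 | P0:I, P1:S(10) | bus: BusRd
[2] P0: load  L1 | P0:S(10), P1:S(10) | bus: BusRd
[3] P0: store L1 := 29 | P0:M(29), P1:I | bus: BusRdX
[4] P0: load  L0 | P0:S(70), P1:I | bus: BusRd
[5] P0: load  L0 | P0:S(70), P1:I | bus: none
[6] P0: store L1 := 21 | P0:M(21), P1:I | bus: none
[7] P0: store L0 := 78 | P0:M(78), P1:I | bus: BusRdX
[8] P1: store L0 := 64 | P0:I, P1:M(64) | bus: BusRdX,Flush
[9] P1: load  L1 | P0:S(21), P1:S(21) | bus: BusRd,Flush
[10] P0: load  L0 | P0:S(64), P1:S(64) | bus: BusRd,Flush
[11] P0: load  L1 | P0:S(21), P1:S(21) | bus: none
[12] P0: load  L1 | P0:S(21), P1:S(21) | bus: none
[13] P0: store L1 := 16 | P0:M(16), P1:I | bus: BusRdX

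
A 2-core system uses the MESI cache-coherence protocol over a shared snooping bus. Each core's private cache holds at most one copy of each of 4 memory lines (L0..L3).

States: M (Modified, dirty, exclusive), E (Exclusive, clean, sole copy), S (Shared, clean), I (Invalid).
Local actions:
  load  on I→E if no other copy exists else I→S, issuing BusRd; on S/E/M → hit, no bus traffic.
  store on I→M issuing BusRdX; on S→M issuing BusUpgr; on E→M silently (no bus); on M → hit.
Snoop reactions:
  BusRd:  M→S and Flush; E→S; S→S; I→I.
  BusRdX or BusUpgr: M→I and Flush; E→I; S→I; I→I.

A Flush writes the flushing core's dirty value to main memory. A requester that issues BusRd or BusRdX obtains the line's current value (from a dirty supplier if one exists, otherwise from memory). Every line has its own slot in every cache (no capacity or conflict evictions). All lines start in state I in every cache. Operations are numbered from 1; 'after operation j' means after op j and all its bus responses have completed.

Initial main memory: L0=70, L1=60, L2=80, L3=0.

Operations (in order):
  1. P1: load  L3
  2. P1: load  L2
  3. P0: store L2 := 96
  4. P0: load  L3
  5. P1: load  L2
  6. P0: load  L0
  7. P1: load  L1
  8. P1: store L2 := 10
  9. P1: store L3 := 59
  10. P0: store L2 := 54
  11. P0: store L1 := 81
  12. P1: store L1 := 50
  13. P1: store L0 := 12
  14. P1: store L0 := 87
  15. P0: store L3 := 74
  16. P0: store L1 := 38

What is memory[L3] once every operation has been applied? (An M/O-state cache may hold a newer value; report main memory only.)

1. P1: load  L3  bus=[BusRd]  L3: P0=I P1=E  mem[L3]=0
2. P1: load  L2  bus=[BusRd]  L2: P0=I P1=E  mem[L2]=80
3. P0: store L2 := 96  bus=[BusRdX]  L2: P0=M P1=I  mem[L2]=80
4. P0: load  L3  bus=[BusRd]  L3: P0=S P1=S  mem[L3]=0
5. P1: load  L2  bus=[BusRd,Flush]  L2: P0=S P1=S  mem[L2]=96
6. P0: load  L0  bus=[BusRd]  L0: P0=E P1=I  mem[L0]=70
7. P1: load  L1  bus=[BusRd]  L1: P0=I P1=E  mem[L1]=60
8. P1: store L2 := 10  bus=[BusUpgr]  L2: P0=I P1=M  mem[L2]=96
9. P1: store L3 := 59  bus=[BusUpgr]  L3: P0=I P1=M  mem[L3]=0
10. P0: store L2 := 54  bus=[BusRdX,Flush]  L2: P0=M P1=I  mem[L2]=10
11. P0: store L1 := 81  bus=[BusRdX]  L1: P0=M P1=I  mem[L1]=60
12. P1: store L1 := 50  bus=[BusRdX,Flush]  L1: P0=I P1=M  mem[L1]=81
13. P1: store L0 := 12  bus=[BusRdX]  L0: P0=I P1=M  mem[L0]=70
14. P1: store L0 := 87  bus=[-]  L0: P0=I P1=M  mem[L0]=70
15. P0: store L3 := 74  bus=[BusRdX,Flush]  L3: P0=M P1=I  mem[L3]=59
16. P0: store L1 := 38  bus=[BusRdX,Flush]  L1: P0=M P1=I  mem[L1]=50

memory[L3] = 59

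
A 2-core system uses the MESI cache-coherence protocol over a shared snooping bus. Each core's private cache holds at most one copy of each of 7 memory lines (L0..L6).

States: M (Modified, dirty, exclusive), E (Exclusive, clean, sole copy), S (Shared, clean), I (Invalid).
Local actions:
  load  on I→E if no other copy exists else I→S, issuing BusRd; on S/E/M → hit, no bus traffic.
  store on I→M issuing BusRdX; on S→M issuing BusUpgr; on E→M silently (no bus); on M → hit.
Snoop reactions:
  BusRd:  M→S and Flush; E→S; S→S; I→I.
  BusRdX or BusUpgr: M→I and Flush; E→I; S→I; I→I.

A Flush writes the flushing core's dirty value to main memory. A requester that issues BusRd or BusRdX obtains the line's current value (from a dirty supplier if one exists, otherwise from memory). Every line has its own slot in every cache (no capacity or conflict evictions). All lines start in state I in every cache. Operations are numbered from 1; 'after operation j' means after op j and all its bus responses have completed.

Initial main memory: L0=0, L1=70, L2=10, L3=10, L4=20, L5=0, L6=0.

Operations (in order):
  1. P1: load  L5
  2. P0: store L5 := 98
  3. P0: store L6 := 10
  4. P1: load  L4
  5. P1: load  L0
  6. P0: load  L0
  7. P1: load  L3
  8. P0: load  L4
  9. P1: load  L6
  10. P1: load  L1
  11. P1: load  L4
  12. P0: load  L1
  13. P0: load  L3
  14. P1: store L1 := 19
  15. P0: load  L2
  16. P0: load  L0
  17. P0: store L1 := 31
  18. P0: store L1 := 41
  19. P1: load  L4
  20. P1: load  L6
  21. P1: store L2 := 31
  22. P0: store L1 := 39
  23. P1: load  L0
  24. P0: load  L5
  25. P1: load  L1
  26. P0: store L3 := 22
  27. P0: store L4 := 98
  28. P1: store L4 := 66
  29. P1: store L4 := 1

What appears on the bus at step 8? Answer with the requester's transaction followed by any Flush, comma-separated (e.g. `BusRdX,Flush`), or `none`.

1. P1: load  L5  bus=[BusRd]  L5: P0=I P1=E  mem[L5]=0
2. P0: store L5 := 98  bus=[BusRdX]  L5: P0=M P1=I  mem[L5]=0
3. P0: store L6 := 10  bus=[BusRdX]  L6: P0=M P1=I  mem[L6]=0
4. P1: load  L4  bus=[BusRd]  L4: P0=I P1=E  mem[L4]=20
5. P1: load  L0  bus=[BusRd]  L0: P0=I P1=E  mem[L0]=0
6. P0: load  L0  bus=[BusRd]  L0: P0=S P1=S  mem[L0]=0
7. P1: load  L3  bus=[BusRd]  L3: P0=I P1=E  mem[L3]=10
8. P0: load  L4  bus=[BusRd]  L4: P0=S P1=S  mem[L4]=20
9. P1: load  L6  bus=[BusRd,Flush]  L6: P0=S P1=S  mem[L6]=10
10. P1: load  L1  bus=[BusRd]  L1: P0=I P1=E  mem[L1]=70
11. P1: load  L4  bus=[-]  L4: P0=S P1=S  mem[L4]=20
12. P0: load  L1  bus=[BusRd]  L1: P0=S P1=S  mem[L1]=70
13. P0: load  L3  bus=[BusRd]  L3: P0=S P1=S  mem[L3]=10
14. P1: store L1 := 19  bus=[BusUpgr]  L1: P0=I P1=M  mem[L1]=70
15. P0: load  L2  bus=[BusRd]  L2: P0=E P1=I  mem[L2]=10
16. P0: load  L0  bus=[-]  L0: P0=S P1=S  mem[L0]=0
17. P0: store L1 := 31  bus=[BusRdX,Flush]  L1: P0=M P1=I  mem[L1]=19
18. P0: store L1 := 41  bus=[-]  L1: P0=M P1=I  mem[L1]=19
19. P1: load  L4  bus=[-]  L4: P0=S P1=S  mem[L4]=20
20. P1: load  L6  bus=[-]  L6: P0=S P1=S  mem[L6]=10
21. P1: store L2 := 31  bus=[BusRdX]  L2: P0=I P1=M  mem[L2]=10
22. P0: store L1 := 39  bus=[-]  L1: P0=M P1=I  mem[L1]=19
23. P1: load  L0  bus=[-]  L0: P0=S P1=S  mem[L0]=0
24. P0: load  L5  bus=[-]  L5: P0=M P1=I  mem[L5]=0
25. P1: load  L1  bus=[BusRd,Flush]  L1: P0=S P1=S  mem[L1]=39
26. P0: store L3 := 22  bus=[BusUpgr]  L3: P0=M P1=I  mem[L3]=10
27. P0: store L4 := 98  bus=[BusUpgr]  L4: P0=M P1=I  mem[L4]=20
28. P1: store L4 := 66  bus=[BusRdX,Flush]  L4: P0=I P1=M  mem[L4]=98
29. P1: store L4 := 1  bus=[-]  L4: P0=I P1=M  mem[L4]=98

bus = BusRd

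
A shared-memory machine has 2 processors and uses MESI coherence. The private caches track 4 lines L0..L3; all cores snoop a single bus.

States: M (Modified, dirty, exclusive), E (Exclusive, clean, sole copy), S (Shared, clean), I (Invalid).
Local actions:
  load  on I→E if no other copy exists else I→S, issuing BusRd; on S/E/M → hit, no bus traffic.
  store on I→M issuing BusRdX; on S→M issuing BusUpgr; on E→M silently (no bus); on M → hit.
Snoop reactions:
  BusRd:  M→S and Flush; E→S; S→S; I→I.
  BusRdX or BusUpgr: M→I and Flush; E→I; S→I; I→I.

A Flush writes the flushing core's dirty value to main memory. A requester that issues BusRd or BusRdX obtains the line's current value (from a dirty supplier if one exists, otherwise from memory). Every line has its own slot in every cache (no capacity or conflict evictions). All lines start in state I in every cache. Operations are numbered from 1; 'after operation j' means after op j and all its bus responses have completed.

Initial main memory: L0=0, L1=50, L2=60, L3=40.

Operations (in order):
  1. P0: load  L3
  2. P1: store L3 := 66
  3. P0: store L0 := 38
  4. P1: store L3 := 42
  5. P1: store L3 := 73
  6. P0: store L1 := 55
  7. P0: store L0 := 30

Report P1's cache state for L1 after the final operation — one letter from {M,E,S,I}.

state = I

  op1 P0: load  L3 → E/I on L3; bus BusRd; mem=40
  op2 P1: store L3 := 66 → I/M on L3; bus BusRdX; mem=40
  op3 P0: store L0 := 38 → M/I on L0; bus BusRdX; mem=0
  op4 P1: store L3 := 42 → I/M on L3; bus (none); mem=40
  op5 P1: store L3 := 73 → I/M on L3; bus (none); mem=40
  op6 P0: store L1 := 55 → M/I on L1; bus BusRdX; mem=50
  op7 P0: store L0 := 30 → M/I on L0; bus (none); mem=0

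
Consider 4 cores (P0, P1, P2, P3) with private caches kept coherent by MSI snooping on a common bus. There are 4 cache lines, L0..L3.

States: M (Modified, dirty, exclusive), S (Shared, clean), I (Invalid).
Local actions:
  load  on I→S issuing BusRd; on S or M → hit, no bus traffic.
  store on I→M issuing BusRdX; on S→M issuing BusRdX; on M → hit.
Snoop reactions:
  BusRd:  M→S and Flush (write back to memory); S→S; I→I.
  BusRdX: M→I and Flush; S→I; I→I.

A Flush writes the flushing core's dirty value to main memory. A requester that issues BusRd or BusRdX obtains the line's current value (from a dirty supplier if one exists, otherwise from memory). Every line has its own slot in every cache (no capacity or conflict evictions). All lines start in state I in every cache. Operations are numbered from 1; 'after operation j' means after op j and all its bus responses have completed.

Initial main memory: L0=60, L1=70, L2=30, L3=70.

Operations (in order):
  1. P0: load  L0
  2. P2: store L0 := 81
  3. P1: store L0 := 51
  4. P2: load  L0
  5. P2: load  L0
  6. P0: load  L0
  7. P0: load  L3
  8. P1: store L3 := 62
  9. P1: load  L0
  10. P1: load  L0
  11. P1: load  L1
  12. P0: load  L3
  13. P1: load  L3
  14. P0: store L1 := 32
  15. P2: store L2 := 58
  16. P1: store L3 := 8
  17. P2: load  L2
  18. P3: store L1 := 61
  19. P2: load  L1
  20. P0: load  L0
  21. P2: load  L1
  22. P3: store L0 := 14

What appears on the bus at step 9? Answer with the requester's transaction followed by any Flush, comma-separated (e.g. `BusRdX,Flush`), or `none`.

1. P0: load  L0  bus=[BusRd]  L0: P0=S P1=I P2=I P3=I  mem[L0]=60
2. P2: store L0 := 81  bus=[BusRdX]  L0: P0=I P1=I P2=M P3=I  mem[L0]=60
3. P1: store L0 := 51  bus=[BusRdX,Flush]  L0: P0=I P1=M P2=I P3=I  mem[L0]=81
4. P2: load  L0  bus=[BusRd,Flush]  L0: P0=I P1=S P2=S P3=I  mem[L0]=51
5. P2: load  L0  bus=[-]  L0: P0=I P1=S P2=S P3=I  mem[L0]=51
6. P0: load  L0  bus=[BusRd]  L0: P0=S P1=S P2=S P3=I  mem[L0]=51
7. P0: load  L3  bus=[BusRd]  L3: P0=S P1=I P2=I P3=I  mem[L3]=70
8. P1: store L3 := 62  bus=[BusRdX]  L3: P0=I P1=M P2=I P3=I  mem[L3]=70
9. P1: load  L0  bus=[-]  L0: P0=S P1=S P2=S P3=I  mem[L0]=51
10. P1: load  L0  bus=[-]  L0: P0=S P1=S P2=S P3=I  mem[L0]=51
11. P1: load  L1  bus=[BusRd]  L1: P0=I P1=S P2=I P3=I  mem[L1]=70
12. P0: load  L3  bus=[BusRd,Flush]  L3: P0=S P1=S P2=I P3=I  mem[L3]=62
13. P1: load  L3  bus=[-]  L3: P0=S P1=S P2=I P3=I  mem[L3]=62
14. P0: store L1 := 32  bus=[BusRdX]  L1: P0=M P1=I P2=I P3=I  mem[L1]=70
15. P2: store L2 := 58  bus=[BusRdX]  L2: P0=I P1=I P2=M P3=I  mem[L2]=30
16. P1: store L3 := 8  bus=[BusRdX]  L3: P0=I P1=M P2=I P3=I  mem[L3]=62
17. P2: load  L2  bus=[-]  L2: P0=I P1=I P2=M P3=I  mem[L2]=30
18. P3: store L1 := 61  bus=[BusRdX,Flush]  L1: P0=I P1=I P2=I P3=M  mem[L1]=32
19. P2: load  L1  bus=[BusRd,Flush]  L1: P0=I P1=I P2=S P3=S  mem[L1]=61
20. P0: load  L0  bus=[-]  L0: P0=S P1=S P2=S P3=I  mem[L0]=51
21. P2: load  L1  bus=[-]  L1: P0=I P1=I P2=S P3=S  mem[L1]=61
22. P3: store L0 := 14  bus=[BusRdX]  L0: P0=I P1=I P2=I P3=M  mem[L0]=51

bus = none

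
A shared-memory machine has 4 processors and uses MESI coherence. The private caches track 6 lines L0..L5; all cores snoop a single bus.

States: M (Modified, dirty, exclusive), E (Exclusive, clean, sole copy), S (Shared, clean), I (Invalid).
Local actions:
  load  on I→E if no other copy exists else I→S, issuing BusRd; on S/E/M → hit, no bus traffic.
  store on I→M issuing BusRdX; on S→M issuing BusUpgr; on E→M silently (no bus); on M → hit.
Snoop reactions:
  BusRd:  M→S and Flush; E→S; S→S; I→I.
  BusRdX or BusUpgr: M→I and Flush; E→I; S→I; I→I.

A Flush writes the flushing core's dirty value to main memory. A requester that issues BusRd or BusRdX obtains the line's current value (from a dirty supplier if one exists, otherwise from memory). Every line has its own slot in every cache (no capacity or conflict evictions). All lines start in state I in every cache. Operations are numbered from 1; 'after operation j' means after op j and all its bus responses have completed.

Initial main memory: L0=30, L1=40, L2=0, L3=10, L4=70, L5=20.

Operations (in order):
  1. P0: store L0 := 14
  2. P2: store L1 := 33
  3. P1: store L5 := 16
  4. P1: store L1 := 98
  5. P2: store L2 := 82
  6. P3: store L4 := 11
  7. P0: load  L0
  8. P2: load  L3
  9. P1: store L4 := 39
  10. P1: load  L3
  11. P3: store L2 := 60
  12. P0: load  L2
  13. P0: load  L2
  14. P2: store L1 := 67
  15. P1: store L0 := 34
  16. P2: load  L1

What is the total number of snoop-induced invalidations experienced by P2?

1. P0: store L0 := 14  bus=[BusRdX]  L0: P0=M P1=I P2=I P3=I  mem[L0]=30
2. P2: store L1 := 33  bus=[BusRdX]  L1: P0=I P1=I P2=M P3=I  mem[L1]=40
3. P1: store L5 := 16  bus=[BusRdX]  L5: P0=I P1=M P2=I P3=I  mem[L5]=20
4. P1: store L1 := 98  bus=[BusRdX,Flush]  L1: P0=I P1=M P2=I P3=I  mem[L1]=33
5. P2: store L2 := 82  bus=[BusRdX]  L2: P0=I P1=I P2=M P3=I  mem[L2]=0
6. P3: store L4 := 11  bus=[BusRdX]  L4: P0=I P1=I P2=I P3=M  mem[L4]=70
7. P0: load  L0  bus=[-]  L0: P0=M P1=I P2=I P3=I  mem[L0]=30
8. P2: load  L3  bus=[BusRd]  L3: P0=I P1=I P2=E P3=I  mem[L3]=10
9. P1: store L4 := 39  bus=[BusRdX,Flush]  L4: P0=I P1=M P2=I P3=I  mem[L4]=11
10. P1: load  L3  bus=[BusRd]  L3: P0=I P1=S P2=S P3=I  mem[L3]=10
11. P3: store L2 := 60  bus=[BusRdX,Flush]  L2: P0=I P1=I P2=I P3=M  mem[L2]=82
12. P0: load  L2  bus=[BusRd,Flush]  L2: P0=S P1=I P2=I P3=S  mem[L2]=60
13. P0: load  L2  bus=[-]  L2: P0=S P1=I P2=I P3=S  mem[L2]=60
14. P2: store L1 := 67  bus=[BusRdX,Flush]  L1: P0=I P1=I P2=M P3=I  mem[L1]=98
15. P1: store L0 := 34  bus=[BusRdX,Flush]  L0: P0=I P1=M P2=I P3=I  mem[L0]=14
16. P2: load  L1  bus=[-]  L1: P0=I P1=I P2=M P3=I  mem[L1]=98

invalidations = 2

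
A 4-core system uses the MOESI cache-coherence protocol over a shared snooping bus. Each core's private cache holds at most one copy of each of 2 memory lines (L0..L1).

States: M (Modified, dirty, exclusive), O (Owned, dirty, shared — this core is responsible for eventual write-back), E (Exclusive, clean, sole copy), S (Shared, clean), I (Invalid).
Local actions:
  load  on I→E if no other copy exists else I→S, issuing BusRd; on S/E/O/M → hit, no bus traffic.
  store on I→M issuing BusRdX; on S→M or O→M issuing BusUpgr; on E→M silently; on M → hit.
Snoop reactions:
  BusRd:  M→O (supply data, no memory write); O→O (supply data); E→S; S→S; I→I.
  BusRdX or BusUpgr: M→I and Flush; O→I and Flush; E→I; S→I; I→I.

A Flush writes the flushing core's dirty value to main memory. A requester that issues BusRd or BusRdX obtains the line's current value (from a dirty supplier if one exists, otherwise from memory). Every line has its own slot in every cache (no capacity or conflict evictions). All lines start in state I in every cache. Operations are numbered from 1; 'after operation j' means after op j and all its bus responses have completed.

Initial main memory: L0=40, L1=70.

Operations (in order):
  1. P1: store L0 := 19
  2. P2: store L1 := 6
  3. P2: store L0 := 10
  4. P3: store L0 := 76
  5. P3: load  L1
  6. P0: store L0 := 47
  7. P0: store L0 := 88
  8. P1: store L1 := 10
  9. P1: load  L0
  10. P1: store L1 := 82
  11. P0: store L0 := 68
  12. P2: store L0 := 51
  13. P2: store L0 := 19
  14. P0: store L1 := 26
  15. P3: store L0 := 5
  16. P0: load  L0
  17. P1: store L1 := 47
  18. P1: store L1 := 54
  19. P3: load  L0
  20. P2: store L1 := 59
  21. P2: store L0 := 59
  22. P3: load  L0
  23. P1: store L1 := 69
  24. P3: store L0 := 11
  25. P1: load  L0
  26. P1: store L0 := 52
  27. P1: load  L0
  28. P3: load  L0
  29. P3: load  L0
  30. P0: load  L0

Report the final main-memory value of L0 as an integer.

memory[L0] = 11

[1] P1: store L0 := 19 | P0:I, P1:M(19), P2:I, P3:I | bus: BusRdX
[2] P2: store L1 := 6 | P0:I, P1:I, P2:M(6), P3:I | bus: BusRdX
[3] P2: store L0 := 10 | P0:I, P1:I, P2:M(10), P3:I | bus: BusRdX,Flush
[4] P3: store L0 := 76 | P0:I, P1:I, P2:I, P3:M(76) | bus: BusRdX,Flush
[5] P3: load  L1 | P0:I, P1:I, P2:O(6), P3:S(6) | bus: BusRd
[6] P0: store L0 := 47 | P0:M(47), P1:I, P2:I, P3:I | bus: BusRdX,Flush
[7] P0: store L0 := 88 | P0:M(88), P1:I, P2:I, P3:I | bus: none
[8] P1: store L1 := 10 | P0:I, P1:M(10), P2:I, P3:I | bus: BusRdX,Flush
[9] P1: load  L0 | P0:O(88), P1:S(88), P2:I, P3:I | bus: BusRd
[10] P1: store L1 := 82 | P0:I, P1:M(82), P2:I, P3:I | bus: none
[11] P0: store L0 := 68 | P0:M(68), P1:I, P2:I, P3:I | bus: BusUpgr
[12] P2: store L0 := 51 | P0:I, P1:I, P2:M(51), P3:I | bus: BusRdX,Flush
[13] P2: store L0 := 19 | P0:I, P1:I, P2:M(19), P3:I | bus: none
[14] P0: store L1 := 26 | P0:M(26), P1:I, P2:I, P3:I | bus: BusRdX,Flush
[15] P3: store L0 := 5 | P0:I, P1:I, P2:I, P3:M(5) | bus: BusRdX,Flush
[16] P0: load  L0 | P0:S(5), P1:I, P2:I, P3:O(5) | bus: BusRd
[17] P1: store L1 := 47 | P0:I, P1:M(47), P2:I, P3:I | bus: BusRdX,Flush
[18] P1: store L1 := 54 | P0:I, P1:M(54), P2:I, P3:I | bus: none
[19] P3: load  L0 | P0:S(5), P1:I, P2:I, P3:O(5) | bus: none
[20] P2: store L1 := 59 | P0:I, P1:I, P2:M(59), P3:I | bus: BusRdX,Flush
[21] P2: store L0 := 59 | P0:I, P1:I, P2:M(59), P3:I | bus: BusRdX,Flush
[22] P3: load  L0 | P0:I, P1:I, P2:O(59), P3:S(59) | bus: BusRd
[23] P1: store L1 := 69 | P0:I, P1:M(69), P2:I, P3:I | bus: BusRdX,Flush
[24] P3: store L0 := 11 | P0:I, P1:I, P2:I, P3:M(11) | bus: BusUpgr,Flush
[25] P1: load  L0 | P0:I, P1:S(11), P2:I, P3:O(11) | bus: BusRd
[26] P1: store L0 := 52 | P0:I, P1:M(52), P2:I, P3:I | bus: BusUpgr,Flush
[27] P1: load  L0 | P0:I, P1:M(52), P2:I, P3:I | bus: none
[28] P3: load  L0 | P0:I, P1:O(52), P2:I, P3:S(52) | bus: BusRd
[29] P3: load  L0 | P0:I, P1:O(52), P2:I, P3:S(52) | bus: none
[30] P0: load  L0 | P0:S(52), P1:O(52), P2:I, P3:S(52) | bus: BusRd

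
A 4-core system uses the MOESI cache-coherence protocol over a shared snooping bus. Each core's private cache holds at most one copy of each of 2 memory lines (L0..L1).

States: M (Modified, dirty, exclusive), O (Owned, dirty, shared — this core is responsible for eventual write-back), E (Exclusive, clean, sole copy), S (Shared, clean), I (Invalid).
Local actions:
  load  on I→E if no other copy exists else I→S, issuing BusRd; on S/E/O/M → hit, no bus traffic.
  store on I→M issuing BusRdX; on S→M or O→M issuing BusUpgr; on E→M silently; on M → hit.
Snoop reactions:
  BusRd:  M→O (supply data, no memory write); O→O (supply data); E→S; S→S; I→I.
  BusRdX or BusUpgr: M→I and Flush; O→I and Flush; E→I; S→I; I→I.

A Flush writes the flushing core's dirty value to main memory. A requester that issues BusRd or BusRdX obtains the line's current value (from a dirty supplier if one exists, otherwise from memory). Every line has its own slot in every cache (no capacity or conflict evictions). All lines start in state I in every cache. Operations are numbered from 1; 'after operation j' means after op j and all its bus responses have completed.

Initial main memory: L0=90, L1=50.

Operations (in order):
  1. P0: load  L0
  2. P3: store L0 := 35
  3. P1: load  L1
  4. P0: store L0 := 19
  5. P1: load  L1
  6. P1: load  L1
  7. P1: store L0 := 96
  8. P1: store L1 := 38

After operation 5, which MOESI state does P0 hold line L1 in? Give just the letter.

state = I

[1] P0: load  L0 | P0:E(90), P1:I, P2:I, P3:I | bus: BusRd
[2] P3: store L0 := 35 | P0:I, P1:I, P2:I, P3:M(35) | bus: BusRdX
[3] P1: load  L1 | P0:I, P1:E(50), P2:I, P3:I | bus: BusRd
[4] P0: store L0 := 19 | P0:M(19), P1:I, P2:I, P3:I | bus: BusRdX,Flush
[5] P1: load  L1 | P0:I, P1:E(50), P2:I, P3:I | bus: none
[6] P1: load  L1 | P0:I, P1:E(50), P2:I, P3:I | bus: none
[7] P1: store L0 := 96 | P0:I, P1:M(96), P2:I, P3:I | bus: BusRdX,Flush
[8] P1: store L1 := 38 | P0:I, P1:M(38), P2:I, P3:I | bus: none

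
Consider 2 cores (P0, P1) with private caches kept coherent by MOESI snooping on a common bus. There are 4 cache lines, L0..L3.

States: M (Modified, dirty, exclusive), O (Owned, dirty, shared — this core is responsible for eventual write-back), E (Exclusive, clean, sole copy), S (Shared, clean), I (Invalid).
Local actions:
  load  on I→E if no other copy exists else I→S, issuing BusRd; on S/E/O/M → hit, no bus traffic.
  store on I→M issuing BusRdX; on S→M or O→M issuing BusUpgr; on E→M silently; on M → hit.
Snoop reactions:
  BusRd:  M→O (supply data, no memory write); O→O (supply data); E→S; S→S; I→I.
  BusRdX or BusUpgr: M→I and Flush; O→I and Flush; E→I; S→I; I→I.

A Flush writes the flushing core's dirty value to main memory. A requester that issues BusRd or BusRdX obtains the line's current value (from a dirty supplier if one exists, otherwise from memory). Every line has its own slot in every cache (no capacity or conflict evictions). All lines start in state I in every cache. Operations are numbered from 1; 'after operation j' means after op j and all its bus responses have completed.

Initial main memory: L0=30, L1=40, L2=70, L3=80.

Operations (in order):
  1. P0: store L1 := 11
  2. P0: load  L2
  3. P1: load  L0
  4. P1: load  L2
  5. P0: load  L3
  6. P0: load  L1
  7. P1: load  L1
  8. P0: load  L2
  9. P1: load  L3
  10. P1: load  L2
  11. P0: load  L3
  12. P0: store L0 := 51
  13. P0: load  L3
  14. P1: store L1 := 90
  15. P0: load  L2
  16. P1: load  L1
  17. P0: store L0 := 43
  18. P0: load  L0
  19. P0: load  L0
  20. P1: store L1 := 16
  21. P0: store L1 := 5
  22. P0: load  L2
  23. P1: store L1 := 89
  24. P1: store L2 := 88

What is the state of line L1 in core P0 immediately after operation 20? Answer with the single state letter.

state = I

  op1 P0: store L1 := 11 → M/I on L1; bus BusRdX; mem=40
  op2 P0: load  L2 → E/I on L2; bus BusRd; mem=70
  op3 P1: load  L0 → I/E on L0; bus BusRd; mem=30
  op4 P1: load  L2 → S/S on L2; bus BusRd; mem=70
  op5 P0: load  L3 → E/I on L3; bus BusRd; mem=80
  op6 P0: load  L1 → M/I on L1; bus (none); mem=40
  op7 P1: load  L1 → O/S on L1; bus BusRd; mem=40
  op8 P0: load  L2 → S/S on L2; bus (none); mem=70
  op9 P1: load  L3 → S/S on L3; bus BusRd; mem=80
  op10 P1: load  L2 → S/S on L2; bus (none); mem=70
  op11 P0: load  L3 → S/S on L3; bus (none); mem=80
  op12 P0: store L0 := 51 → M/I on L0; bus BusRdX; mem=30
  op13 P0: load  L3 → S/S on L3; bus (none); mem=80
  op14 P1: store L1 := 90 → I/M on L1; bus BusUpgr Flush; mem=11
  op15 P0: load  L2 → S/S on L2; bus (none); mem=70
  op16 P1: load  L1 → I/M on L1; bus (none); mem=11
  op17 P0: store L0 := 43 → M/I on L0; bus (none); mem=30
  op18 P0: load  L0 → M/I on L0; bus (none); mem=30
  op19 P0: load  L0 → M/I on L0; bus (none); mem=30
  op20 P1: store L1 := 16 → I/M on L1; bus (none); mem=11
  op21 P0: store L1 := 5 → M/I on L1; bus BusRdX Flush; mem=16
  op22 P0: load  L2 → S/S on L2; bus (none); mem=70
  op23 P1: store L1 := 89 → I/M on L1; bus BusRdX Flush; mem=5
  op24 P1: store L2 := 88 → I/M on L2; bus BusUpgr; mem=70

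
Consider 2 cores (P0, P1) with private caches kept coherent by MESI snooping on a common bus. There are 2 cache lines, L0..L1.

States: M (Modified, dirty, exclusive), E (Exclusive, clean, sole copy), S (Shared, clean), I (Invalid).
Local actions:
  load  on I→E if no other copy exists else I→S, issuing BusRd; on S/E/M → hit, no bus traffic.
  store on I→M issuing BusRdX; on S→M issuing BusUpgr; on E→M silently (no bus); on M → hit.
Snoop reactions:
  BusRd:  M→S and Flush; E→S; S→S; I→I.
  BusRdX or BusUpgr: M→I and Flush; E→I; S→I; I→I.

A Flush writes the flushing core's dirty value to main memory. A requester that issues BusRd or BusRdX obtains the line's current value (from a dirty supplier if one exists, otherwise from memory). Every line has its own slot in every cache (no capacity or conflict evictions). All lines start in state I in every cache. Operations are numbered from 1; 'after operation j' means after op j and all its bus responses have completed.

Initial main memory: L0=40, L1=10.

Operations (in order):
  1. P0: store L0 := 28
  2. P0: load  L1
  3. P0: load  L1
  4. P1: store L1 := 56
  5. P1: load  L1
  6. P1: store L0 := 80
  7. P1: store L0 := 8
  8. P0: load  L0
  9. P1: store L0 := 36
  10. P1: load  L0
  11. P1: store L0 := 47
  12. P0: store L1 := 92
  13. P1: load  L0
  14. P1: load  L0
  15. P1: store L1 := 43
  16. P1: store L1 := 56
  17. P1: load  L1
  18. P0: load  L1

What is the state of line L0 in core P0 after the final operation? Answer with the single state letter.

[1] P0: store L0 := 28 | P0:M(28), P1:I | bus: BusRdX
[2] P0: load  L1 | P0:E(10), P1:I | bus: BusRd
[3] P0: load  L1 | P0:E(10), P1:I | bus: none
[4] P1: store L1 := 56 | P0:I, P1:M(56) | bus: BusRdX
[5] P1: load  L1 | P0:I, P1:M(56) | bus: none
[6] P1: store L0 := 80 | P0:I, P1:M(80) | bus: BusRdX,Flush
[7] P1: store L0 := 8 | P0:I, P1:M(8) | bus: none
[8] P0: load  L0 | P0:S(8), P1:S(8) | bus: BusRd,Flush
[9] P1: store L0 := 36 | P0:I, P1:M(36) | bus: BusUpgr
[10] P1: load  L0 | P0:I, P1:M(36) | bus: none
[11] P1: store L0 := 47 | P0:I, P1:M(47) | bus: none
[12] P0: store L1 := 92 | P0:M(92), P1:I | bus: BusRdX,Flush
[13] P1: load  L0 | P0:I, P1:M(47) | bus: none
[14] P1: load  L0 | P0:I, P1:M(47) | bus: none
[15] P1: store L1 := 43 | P0:I, P1:M(43) | bus: BusRdX,Flush
[16] P1: store L1 := 56 | P0:I, P1:M(56) | bus: none
[17] P1: load  L1 | P0:I, P1:M(56) | bus: none
[18] P0: load  L1 | P0:S(56), P1:S(56) | bus: BusRd,Flush

state = I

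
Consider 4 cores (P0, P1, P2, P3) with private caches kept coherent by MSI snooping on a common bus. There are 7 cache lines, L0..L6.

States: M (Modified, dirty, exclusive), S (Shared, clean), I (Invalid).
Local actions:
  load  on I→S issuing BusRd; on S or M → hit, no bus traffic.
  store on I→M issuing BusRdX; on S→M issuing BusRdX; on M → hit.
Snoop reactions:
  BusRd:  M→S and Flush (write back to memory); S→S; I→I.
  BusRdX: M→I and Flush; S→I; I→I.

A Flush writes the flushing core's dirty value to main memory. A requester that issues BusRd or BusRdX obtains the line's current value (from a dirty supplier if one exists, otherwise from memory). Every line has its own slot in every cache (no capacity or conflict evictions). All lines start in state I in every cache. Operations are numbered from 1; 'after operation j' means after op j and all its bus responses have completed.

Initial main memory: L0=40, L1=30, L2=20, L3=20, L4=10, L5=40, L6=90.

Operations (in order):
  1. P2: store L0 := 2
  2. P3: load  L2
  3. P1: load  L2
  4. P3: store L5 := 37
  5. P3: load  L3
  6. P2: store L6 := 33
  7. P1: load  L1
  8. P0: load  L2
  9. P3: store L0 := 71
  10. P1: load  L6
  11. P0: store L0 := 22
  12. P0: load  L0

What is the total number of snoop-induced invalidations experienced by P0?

step 1: P2: store L0 := 2  ⟶  IIMI  (L0)  txn=BusRdX  M[L0]=40
step 2: P3: load  L2  ⟶  IIIS  (L2)  txn=BusRd  M[L2]=20
step 3: P1: load  L2  ⟶  ISIS  (L2)  txn=BusRd  M[L2]=20
step 4: P3: store L5 := 37  ⟶  IIIM  (L5)  txn=BusRdX  M[L5]=40
step 5: P3: load  L3  ⟶  IIIS  (L3)  txn=BusRd  M[L3]=20
step 6: P2: store L6 := 33  ⟶  IIMI  (L6)  txn=BusRdX  M[L6]=90
step 7: P1: load  L1  ⟶  ISII  (L1)  txn=BusRd  M[L1]=30
step 8: P0: load  L2  ⟶  SSIS  (L2)  txn=BusRd  M[L2]=20
step 9: P3: store L0 := 71  ⟶  IIIM  (L0)  txn=BusRdX+Flush  M[L0]=2
step 10: P1: load  L6  ⟶  ISSI  (L6)  txn=BusRd+Flush  M[L6]=33
step 11: P0: store L0 := 22  ⟶  MIII  (L0)  txn=BusRdX+Flush  M[L0]=71
step 12: P0: load  L0  ⟶  MIII  (L0)  txn=∅  M[L0]=71

invalidations = 0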